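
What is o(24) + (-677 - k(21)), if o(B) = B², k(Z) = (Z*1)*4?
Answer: -185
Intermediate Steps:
k(Z) = 4*Z (k(Z) = Z*4 = 4*Z)
o(24) + (-677 - k(21)) = 24² + (-677 - 4*21) = 576 + (-677 - 1*84) = 576 + (-677 - 84) = 576 - 761 = -185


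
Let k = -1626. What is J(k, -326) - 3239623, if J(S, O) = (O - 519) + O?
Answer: -3240794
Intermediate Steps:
J(S, O) = -519 + 2*O (J(S, O) = (-519 + O) + O = -519 + 2*O)
J(k, -326) - 3239623 = (-519 + 2*(-326)) - 3239623 = (-519 - 652) - 3239623 = -1171 - 3239623 = -3240794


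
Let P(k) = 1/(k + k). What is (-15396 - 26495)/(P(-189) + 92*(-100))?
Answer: 15834798/3477601 ≈ 4.5534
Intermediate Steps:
P(k) = 1/(2*k)
(-15396 - 26495)/(P(-189) + 92*(-100)) = (-15396 - 26495)/((½)/(-189) + 92*(-100)) = -41891/((½)*(-1/189) - 9200) = -41891/(-1/378 - 9200) = -41891/(-3477601/378) = -41891*(-378/3477601) = 15834798/3477601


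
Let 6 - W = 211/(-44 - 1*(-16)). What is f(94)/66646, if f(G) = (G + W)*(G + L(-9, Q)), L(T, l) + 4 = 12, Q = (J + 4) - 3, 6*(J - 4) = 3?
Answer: 153561/933044 ≈ 0.16458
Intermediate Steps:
J = 9/2 (J = 4 + (⅙)*3 = 4 + ½ = 9/2 ≈ 4.5000)
Q = 11/2 (Q = (9/2 + 4) - 3 = 17/2 - 3 = 11/2 ≈ 5.5000)
L(T, l) = 8 (L(T, l) = -4 + 12 = 8)
W = 379/28 (W = 6 - 211/(-44 - 1*(-16)) = 6 - 211/(-44 + 16) = 6 - 211/(-28) = 6 - 211*(-1)/28 = 6 - 1*(-211/28) = 6 + 211/28 = 379/28 ≈ 13.536)
f(G) = (8 + G)*(379/28 + G) (f(G) = (G + 379/28)*(G + 8) = (379/28 + G)*(8 + G) = (8 + G)*(379/28 + G))
f(94)/66646 = (758/7 + 94² + (603/28)*94)/66646 = (758/7 + 8836 + 28341/14)*(1/66646) = (153561/14)*(1/66646) = 153561/933044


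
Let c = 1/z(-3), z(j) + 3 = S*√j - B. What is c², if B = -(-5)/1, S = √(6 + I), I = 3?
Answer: I/(37*I + 48*√3) ≈ 0.0044681 + 0.01004*I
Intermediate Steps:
S = 3 (S = √(6 + 3) = √9 = 3)
B = 5 (B = -(-5) = -1*(-5) = 5)
z(j) = -8 + 3*√j (z(j) = -3 + (3*√j - 1*5) = -3 + (3*√j - 5) = -3 + (-5 + 3*√j) = -8 + 3*√j)
c = 1/(-8 + 3*I*√3) (c = 1/(-8 + 3*√(-3)) = 1/(-8 + 3*(I*√3)) = 1/(-8 + 3*I*√3) ≈ -0.087912 - 0.057101*I)
c² = (-8/91 - 3*I*√3/91)²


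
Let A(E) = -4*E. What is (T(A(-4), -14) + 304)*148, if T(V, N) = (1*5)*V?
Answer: 56832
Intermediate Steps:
T(V, N) = 5*V
(T(A(-4), -14) + 304)*148 = (5*(-4*(-4)) + 304)*148 = (5*16 + 304)*148 = (80 + 304)*148 = 384*148 = 56832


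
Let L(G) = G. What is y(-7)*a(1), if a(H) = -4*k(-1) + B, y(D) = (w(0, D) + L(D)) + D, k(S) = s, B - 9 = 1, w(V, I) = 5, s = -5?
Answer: -270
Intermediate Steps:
B = 10 (B = 9 + 1 = 10)
k(S) = -5
y(D) = 5 + 2*D (y(D) = (5 + D) + D = 5 + 2*D)
a(H) = 30 (a(H) = -4*(-5) + 10 = 20 + 10 = 30)
y(-7)*a(1) = (5 + 2*(-7))*30 = (5 - 14)*30 = -9*30 = -270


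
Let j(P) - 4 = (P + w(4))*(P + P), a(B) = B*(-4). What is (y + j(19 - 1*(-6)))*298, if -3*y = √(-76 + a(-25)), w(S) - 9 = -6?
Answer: 418392 - 596*√6/3 ≈ 4.1791e+5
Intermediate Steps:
w(S) = 3 (w(S) = 9 - 6 = 3)
a(B) = -4*B
j(P) = 4 + 2*P*(3 + P) (j(P) = 4 + (P + 3)*(P + P) = 4 + (3 + P)*(2*P) = 4 + 2*P*(3 + P))
y = -2*√6/3 (y = -√(-76 - 4*(-25))/3 = -√(-76 + 100)/3 = -2*√6/3 ≈ -1.6330)
(y + j(19 - 1*(-6)))*298 = (-2*√6/3 + (4 + 2*(19 - 1*(-6))² + 6*(19 - 1*(-6))))*298 = (-2*√6/3 + (4 + 2*(19 + 6)² + 6*(19 + 6)))*298 = (-2*√6/3 + (4 + 2*25² + 6*25))*298 = (-2*√6/3 + (4 + 2*625 + 150))*298 = (-2*√6/3 + (4 + 1250 + 150))*298 = (-2*√6/3 + 1404)*298 = (1404 - 2*√6/3)*298 = 418392 - 596*√6/3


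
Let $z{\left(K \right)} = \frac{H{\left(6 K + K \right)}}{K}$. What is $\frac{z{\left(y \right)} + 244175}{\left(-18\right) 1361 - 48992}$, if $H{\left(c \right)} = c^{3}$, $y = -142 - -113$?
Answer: $- \frac{266319}{36745} \approx -7.2478$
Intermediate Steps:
$y = -29$ ($y = -142 + 113 = -29$)
$z{\left(K \right)} = 343 K^{2}$ ($z{\left(K \right)} = \frac{\left(6 K + K\right)^{3}}{K} = \frac{\left(7 K\right)^{3}}{K} = \frac{343 K^{3}}{K} = 343 K^{2}$)
$\frac{z{\left(y \right)} + 244175}{\left(-18\right) 1361 - 48992} = \frac{343 \left(-29\right)^{2} + 244175}{\left(-18\right) 1361 - 48992} = \frac{343 \cdot 841 + 244175}{-24498 - 48992} = \frac{288463 + 244175}{-73490} = 532638 \left(- \frac{1}{73490}\right) = - \frac{266319}{36745}$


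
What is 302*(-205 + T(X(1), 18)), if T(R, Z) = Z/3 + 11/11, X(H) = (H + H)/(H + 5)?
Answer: -59796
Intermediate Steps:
X(H) = 2*H/(5 + H) (X(H) = (2*H)/(5 + H) = 2*H/(5 + H))
T(R, Z) = 1 + Z/3 (T(R, Z) = Z*(⅓) + 11*(1/11) = Z/3 + 1 = 1 + Z/3)
302*(-205 + T(X(1), 18)) = 302*(-205 + (1 + (⅓)*18)) = 302*(-205 + (1 + 6)) = 302*(-205 + 7) = 302*(-198) = -59796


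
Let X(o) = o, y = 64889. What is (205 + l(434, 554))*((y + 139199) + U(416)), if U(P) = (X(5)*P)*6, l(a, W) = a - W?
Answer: 18408280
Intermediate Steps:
U(P) = 30*P (U(P) = (5*P)*6 = 30*P)
(205 + l(434, 554))*((y + 139199) + U(416)) = (205 + (434 - 1*554))*((64889 + 139199) + 30*416) = (205 + (434 - 554))*(204088 + 12480) = (205 - 120)*216568 = 85*216568 = 18408280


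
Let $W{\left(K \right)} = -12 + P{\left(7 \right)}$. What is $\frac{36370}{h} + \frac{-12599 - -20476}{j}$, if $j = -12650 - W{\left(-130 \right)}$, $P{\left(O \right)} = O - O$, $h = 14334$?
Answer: $\frac{173367571}{90576546} \approx 1.914$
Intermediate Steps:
$P{\left(O \right)} = 0$
$W{\left(K \right)} = -12$ ($W{\left(K \right)} = -12 + 0 = -12$)
$j = -12638$ ($j = -12650 - -12 = -12650 + 12 = -12638$)
$\frac{36370}{h} + \frac{-12599 - -20476}{j} = \frac{36370}{14334} + \frac{-12599 - -20476}{-12638} = 36370 \cdot \frac{1}{14334} + \left(-12599 + 20476\right) \left(- \frac{1}{12638}\right) = \frac{18185}{7167} + 7877 \left(- \frac{1}{12638}\right) = \frac{18185}{7167} - \frac{7877}{12638} = \frac{173367571}{90576546}$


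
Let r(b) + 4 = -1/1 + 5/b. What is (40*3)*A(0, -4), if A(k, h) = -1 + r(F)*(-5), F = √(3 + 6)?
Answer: 1880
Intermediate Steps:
F = 3 (F = √9 = 3)
r(b) = -5 + 5/b (r(b) = -4 + (-1/1 + 5/b) = -4 + (-1*1 + 5/b) = -4 + (-1 + 5/b) = -5 + 5/b)
A(k, h) = 47/3 (A(k, h) = -1 + (-5 + 5/3)*(-5) = -1 - 10/3*(-5) = -1 + 50/3 = 47/3)
(40*3)*A(0, -4) = (40*3)*(47/3) = 120*(47/3) = 1880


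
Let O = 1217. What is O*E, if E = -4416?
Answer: -5374272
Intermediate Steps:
O*E = 1217*(-4416) = -5374272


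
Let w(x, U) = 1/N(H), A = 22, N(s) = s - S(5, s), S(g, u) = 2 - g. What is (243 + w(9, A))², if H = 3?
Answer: 2128681/36 ≈ 59130.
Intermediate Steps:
N(s) = 3 + s (N(s) = s - (2 - 1*5) = s - (2 - 5) = s - 1*(-3) = s + 3 = 3 + s)
w(x, U) = ⅙ (w(x, U) = 1/(3 + 3) = 1/6 = ⅙)
(243 + w(9, A))² = (243 + ⅙)² = (1459/6)² = 2128681/36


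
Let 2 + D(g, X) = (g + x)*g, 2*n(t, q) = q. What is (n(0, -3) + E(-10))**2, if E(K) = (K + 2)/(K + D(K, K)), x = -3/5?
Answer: 22201/8836 ≈ 2.5126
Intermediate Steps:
x = -3/5 (x = -3*1/5 = -3/5 ≈ -0.60000)
n(t, q) = q/2
D(g, X) = -2 + g*(-3/5 + g) (D(g, X) = -2 + (g - 3/5)*g = -2 + (-3/5 + g)*g = -2 + g*(-3/5 + g))
E(K) = (2 + K)/(-2 + K**2 + 2*K/5) (E(K) = (K + 2)/(K + (-2 + K**2 - 3*K/5)) = (2 + K)/(-2 + K**2 + 2*K/5))
(n(0, -3) + E(-10))**2 = ((1/2)*(-3) + 5*(2 - 10)/(-10 + 2*(-10) + 5*(-10)**2))**2 = (-3/2 + 5*(-8)/(-10 - 20 + 5*100))**2 = (-3/2 + 5*(-8)/(-10 - 20 + 500))**2 = (-3/2 + 5*(-8)/470)**2 = (-3/2 + 5*(1/470)*(-8))**2 = (-3/2 - 4/47)**2 = (-149/94)**2 = 22201/8836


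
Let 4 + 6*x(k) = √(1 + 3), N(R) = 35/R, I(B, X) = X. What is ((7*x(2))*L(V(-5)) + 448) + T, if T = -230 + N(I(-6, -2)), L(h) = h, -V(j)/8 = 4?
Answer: 1651/6 ≈ 275.17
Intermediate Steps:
V(j) = -32 (V(j) = -8*4 = -32)
x(k) = -⅓ (x(k) = -⅔ + √(1 + 3)/6 = -⅔ + √4/6 = -⅔ + (⅙)*2 = -⅔ + ⅓ = -⅓)
T = -495/2 (T = -230 + 35/(-2) = -230 + 35*(-½) = -230 - 35/2 = -495/2 ≈ -247.50)
((7*x(2))*L(V(-5)) + 448) + T = ((7*(-⅓))*(-32) + 448) - 495/2 = (-7/3*(-32) + 448) - 495/2 = (224/3 + 448) - 495/2 = 1568/3 - 495/2 = 1651/6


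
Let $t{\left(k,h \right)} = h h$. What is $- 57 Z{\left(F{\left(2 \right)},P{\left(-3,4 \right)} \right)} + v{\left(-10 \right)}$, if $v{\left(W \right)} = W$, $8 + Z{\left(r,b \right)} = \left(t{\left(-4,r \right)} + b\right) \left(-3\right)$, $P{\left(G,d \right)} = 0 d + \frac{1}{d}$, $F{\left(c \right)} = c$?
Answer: $\frac{4691}{4} \approx 1172.8$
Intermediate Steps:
$t{\left(k,h \right)} = h^{2}$
$P{\left(G,d \right)} = \frac{1}{d}$ ($P{\left(G,d \right)} = 0 + \frac{1}{d} = \frac{1}{d}$)
$Z{\left(r,b \right)} = -8 - 3 b - 3 r^{2}$ ($Z{\left(r,b \right)} = -8 + \left(r^{2} + b\right) \left(-3\right) = -8 + \left(b + r^{2}\right) \left(-3\right) = -8 - \left(3 b + 3 r^{2}\right) = -8 - 3 b - 3 r^{2}$)
$- 57 Z{\left(F{\left(2 \right)},P{\left(-3,4 \right)} \right)} + v{\left(-10 \right)} = - 57 \left(-8 - \frac{3}{4} - 3 \cdot 2^{2}\right) - 10 = - 57 \left(-8 - \frac{3}{4} - 12\right) - 10 = \left(-57\right) \left(- \frac{83}{4}\right) - 10 = \frac{4731}{4} - 10 = \frac{4691}{4}$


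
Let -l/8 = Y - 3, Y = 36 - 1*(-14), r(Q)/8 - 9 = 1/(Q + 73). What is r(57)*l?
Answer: -1761184/65 ≈ -27095.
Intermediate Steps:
r(Q) = 72 + 8/(73 + Q) (r(Q) = 72 + 8/(Q + 73) = 72 + 8/(73 + Q))
Y = 50 (Y = 36 + 14 = 50)
l = -376 (l = -8*(50 - 3) = -8*47 = -376)
r(57)*l = (8*(658 + 9*57)/(73 + 57))*(-376) = (8*(658 + 513)/130)*(-376) = (8*(1/130)*1171)*(-376) = (4684/65)*(-376) = -1761184/65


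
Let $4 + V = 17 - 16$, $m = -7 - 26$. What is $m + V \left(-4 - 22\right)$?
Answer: $45$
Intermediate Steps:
$m = -33$ ($m = -7 - 26 = -33$)
$V = -3$ ($V = -4 + \left(17 - 16\right) = -4 + 1 = -3$)
$m + V \left(-4 - 22\right) = -33 - 3 \left(-4 - 22\right) = -33 - -78 = -33 + 78 = 45$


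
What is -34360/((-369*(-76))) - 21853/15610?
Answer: -287301283/109441710 ≈ -2.6252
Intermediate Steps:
-34360/((-369*(-76))) - 21853/15610 = -34360/28044 - 21853*1/15610 = -34360*1/28044 - 21853/15610 = -8590/7011 - 21853/15610 = -287301283/109441710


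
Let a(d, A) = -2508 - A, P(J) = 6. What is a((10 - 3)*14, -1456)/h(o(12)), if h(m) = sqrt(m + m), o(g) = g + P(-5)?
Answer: -526/3 ≈ -175.33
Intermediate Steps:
o(g) = 6 + g (o(g) = g + 6 = 6 + g)
h(m) = sqrt(2)*sqrt(m) (h(m) = sqrt(2*m) = sqrt(2)*sqrt(m))
a((10 - 3)*14, -1456)/h(o(12)) = (-2508 - 1*(-1456))/((sqrt(2)*sqrt(6 + 12))) = (-2508 + 1456)/((sqrt(2)*sqrt(18))) = -1052/(sqrt(2)*(3*sqrt(2))) = -1052/6 = -1052*1/6 = -526/3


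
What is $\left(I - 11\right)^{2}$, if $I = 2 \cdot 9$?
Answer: $49$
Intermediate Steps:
$I = 18$
$\left(I - 11\right)^{2} = \left(18 - 11\right)^{2} = 7^{2} = 49$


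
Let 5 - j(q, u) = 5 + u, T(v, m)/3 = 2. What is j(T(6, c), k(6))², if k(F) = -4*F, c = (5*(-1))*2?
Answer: 576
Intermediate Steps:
c = -10 (c = -5*2 = -10)
T(v, m) = 6 (T(v, m) = 3*2 = 6)
j(q, u) = -u (j(q, u) = 5 - (5 + u) = 5 + (-5 - u) = -u)
j(T(6, c), k(6))² = (-(-4)*6)² = (-1*(-24))² = 24² = 576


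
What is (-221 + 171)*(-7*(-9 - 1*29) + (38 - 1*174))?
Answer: -6500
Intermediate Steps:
(-221 + 171)*(-7*(-9 - 1*29) + (38 - 1*174)) = -50*(-7*(-9 - 29) + (38 - 174)) = -50*(-7*(-38) - 136) = -50*(266 - 136) = -50*130 = -6500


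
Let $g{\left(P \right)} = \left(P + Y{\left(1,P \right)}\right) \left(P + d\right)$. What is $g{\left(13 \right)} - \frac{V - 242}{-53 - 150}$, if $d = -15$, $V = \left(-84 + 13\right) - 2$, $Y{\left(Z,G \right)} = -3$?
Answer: $- \frac{625}{29} \approx -21.552$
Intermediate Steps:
$V = -73$ ($V = -71 - 2 = -73$)
$g{\left(P \right)} = \left(-15 + P\right) \left(-3 + P\right)$ ($g{\left(P \right)} = \left(P - 3\right) \left(P - 15\right) = \left(-3 + P\right) \left(-15 + P\right) = \left(-15 + P\right) \left(-3 + P\right)$)
$g{\left(13 \right)} - \frac{V - 242}{-53 - 150} = \left(45 + 13^{2} - 234\right) - \frac{-73 - 242}{-53 - 150} = \left(45 + 169 - 234\right) - - \frac{315}{-53 - 150} = -20 - - \frac{315}{-203} = -20 - \left(-315\right) \left(- \frac{1}{203}\right) = -20 - \frac{45}{29} = - \frac{625}{29}$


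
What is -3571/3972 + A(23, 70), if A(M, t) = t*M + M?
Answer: 6482705/3972 ≈ 1632.1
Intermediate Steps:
A(M, t) = M + M*t (A(M, t) = M*t + M = M + M*t)
-3571/3972 + A(23, 70) = -3571/3972 + 23*(1 + 70) = -3571*1/3972 + 23*71 = -3571/3972 + 1633 = 6482705/3972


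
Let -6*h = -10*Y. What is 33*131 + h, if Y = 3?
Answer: 4328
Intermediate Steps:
h = 5 (h = -(-5)*3/3 = -⅙*(-30) = 5)
33*131 + h = 33*131 + 5 = 4323 + 5 = 4328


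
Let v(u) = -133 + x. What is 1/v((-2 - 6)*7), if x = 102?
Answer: -1/31 ≈ -0.032258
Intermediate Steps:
v(u) = -31 (v(u) = -133 + 102 = -31)
1/v((-2 - 6)*7) = 1/(-31) = -1/31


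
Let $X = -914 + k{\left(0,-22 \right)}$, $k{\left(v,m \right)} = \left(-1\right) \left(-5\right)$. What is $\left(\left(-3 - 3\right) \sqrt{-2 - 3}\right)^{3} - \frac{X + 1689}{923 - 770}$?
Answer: $- \frac{260}{51} + 1080 i \sqrt{5} \approx -5.098 + 2415.0 i$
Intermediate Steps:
$k{\left(v,m \right)} = 5$
$X = -909$ ($X = -914 + 5 = -909$)
$\left(\left(-3 - 3\right) \sqrt{-2 - 3}\right)^{3} - \frac{X + 1689}{923 - 770} = \left(\left(-3 - 3\right) \sqrt{-2 - 3}\right)^{3} - \frac{-909 + 1689}{923 - 770} = \left(- 6 \sqrt{-5}\right)^{3} - \frac{780}{923 - 770} = \left(- 6 i \sqrt{5}\right)^{3} - \frac{780}{923 - 770} = \left(- 6 i \sqrt{5}\right)^{3} - \frac{780}{153} = 1080 i \sqrt{5} - 780 \cdot \frac{1}{153} = 1080 i \sqrt{5} - \frac{260}{51} = - \frac{260}{51} + 1080 i \sqrt{5}$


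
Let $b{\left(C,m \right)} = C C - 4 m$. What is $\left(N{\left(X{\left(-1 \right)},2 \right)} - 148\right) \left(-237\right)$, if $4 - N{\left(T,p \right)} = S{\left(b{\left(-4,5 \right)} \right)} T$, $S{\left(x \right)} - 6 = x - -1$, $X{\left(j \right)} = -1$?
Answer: $33417$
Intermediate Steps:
$b{\left(C,m \right)} = C^{2} - 4 m$
$S{\left(x \right)} = 7 + x$ ($S{\left(x \right)} = 6 + \left(x - -1\right) = 6 + \left(x + 1\right) = 6 + \left(1 + x\right) = 7 + x$)
$N{\left(T,p \right)} = 4 - 3 T$ ($N{\left(T,p \right)} = 4 - \left(7 + \left(\left(-4\right)^{2} - 20\right)\right) T = 4 - \left(7 + \left(16 - 20\right)\right) T = 4 - \left(7 - 4\right) T = 4 - 3 T$)
$\left(N{\left(X{\left(-1 \right)},2 \right)} - 148\right) \left(-237\right) = \left(\left(4 - -3\right) - 148\right) \left(-237\right) = \left(\left(4 + 3\right) - 148\right) \left(-237\right) = \left(7 - 148\right) \left(-237\right) = \left(-141\right) \left(-237\right) = 33417$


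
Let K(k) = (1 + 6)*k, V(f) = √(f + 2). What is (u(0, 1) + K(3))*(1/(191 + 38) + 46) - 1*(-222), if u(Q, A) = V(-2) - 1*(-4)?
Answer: 314213/229 ≈ 1372.1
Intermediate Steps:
V(f) = √(2 + f)
u(Q, A) = 4 (u(Q, A) = √(2 - 2) - 1*(-4) = √0 + 4 = 0 + 4 = 4)
K(k) = 7*k
(u(0, 1) + K(3))*(1/(191 + 38) + 46) - 1*(-222) = (4 + 7*3)*(1/(191 + 38) + 46) - 1*(-222) = (4 + 21)*(1/229 + 46) + 222 = 25*(1/229 + 46) + 222 = 25*(10535/229) + 222 = 263375/229 + 222 = 314213/229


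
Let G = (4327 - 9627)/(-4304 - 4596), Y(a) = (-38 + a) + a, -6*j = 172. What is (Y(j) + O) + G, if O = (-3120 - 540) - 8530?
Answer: -3280025/267 ≈ -12285.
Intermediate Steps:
j = -86/3 (j = -⅙*172 = -86/3 ≈ -28.667)
Y(a) = -38 + 2*a
O = -12190 (O = -3660 - 8530 = -12190)
G = 53/89 (G = -5300/(-8900) = -5300*(-1/8900) = 53/89 ≈ 0.59551)
(Y(j) + O) + G = ((-38 + 2*(-86/3)) - 12190) + 53/89 = ((-38 - 172/3) - 12190) + 53/89 = (-286/3 - 12190) + 53/89 = -36856/3 + 53/89 = -3280025/267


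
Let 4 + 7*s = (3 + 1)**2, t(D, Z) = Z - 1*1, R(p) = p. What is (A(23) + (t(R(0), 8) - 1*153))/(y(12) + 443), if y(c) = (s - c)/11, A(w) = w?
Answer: -9471/34039 ≈ -0.27824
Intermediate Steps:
t(D, Z) = -1 + Z (t(D, Z) = Z - 1 = -1 + Z)
s = 12/7 (s = -4/7 + (3 + 1)**2/7 = -4/7 + (1/7)*4**2 = -4/7 + (1/7)*16 = -4/7 + 16/7 = 12/7 ≈ 1.7143)
y(c) = 12/77 - c/11 (y(c) = (12/7 - c)/11 = (12/7 - c)*(1/11) = 12/77 - c/11)
(A(23) + (t(R(0), 8) - 1*153))/(y(12) + 443) = (23 + ((-1 + 8) - 1*153))/((12/77 - 1/11*12) + 443) = (23 + (7 - 153))/((12/77 - 12/11) + 443) = (23 - 146)/(-72/77 + 443) = -123/34039/77 = -123*77/34039 = -9471/34039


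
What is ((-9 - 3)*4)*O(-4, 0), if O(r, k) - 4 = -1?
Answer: -144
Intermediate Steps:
O(r, k) = 3 (O(r, k) = 4 - 1 = 3)
((-9 - 3)*4)*O(-4, 0) = ((-9 - 3)*4)*3 = -12*4*3 = -48*3 = -144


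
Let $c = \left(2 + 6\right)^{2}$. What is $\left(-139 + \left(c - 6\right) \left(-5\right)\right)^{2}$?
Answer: $184041$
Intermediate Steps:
$c = 64$ ($c = 8^{2} = 64$)
$\left(-139 + \left(c - 6\right) \left(-5\right)\right)^{2} = \left(-139 + \left(64 - 6\right) \left(-5\right)\right)^{2} = \left(-139 + 58 \left(-5\right)\right)^{2} = \left(-139 - 290\right)^{2} = \left(-429\right)^{2} = 184041$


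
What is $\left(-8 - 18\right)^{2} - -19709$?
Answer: $20385$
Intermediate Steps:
$\left(-8 - 18\right)^{2} - -19709 = \left(-8 - 18\right)^{2} + 19709 = \left(-26\right)^{2} + 19709 = 676 + 19709 = 20385$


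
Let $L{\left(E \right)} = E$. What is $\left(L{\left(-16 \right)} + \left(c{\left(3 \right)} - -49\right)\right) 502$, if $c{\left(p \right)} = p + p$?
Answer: $19578$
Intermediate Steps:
$c{\left(p \right)} = 2 p$
$\left(L{\left(-16 \right)} + \left(c{\left(3 \right)} - -49\right)\right) 502 = \left(-16 + \left(2 \cdot 3 - -49\right)\right) 502 = \left(-16 + \left(6 + 49\right)\right) 502 = \left(-16 + 55\right) 502 = 39 \cdot 502 = 19578$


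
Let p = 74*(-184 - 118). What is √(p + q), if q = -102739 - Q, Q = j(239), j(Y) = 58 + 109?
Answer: I*√125254 ≈ 353.91*I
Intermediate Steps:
j(Y) = 167
Q = 167
q = -102906 (q = -102739 - 1*167 = -102739 - 167 = -102906)
p = -22348 (p = 74*(-302) = -22348)
√(p + q) = √(-22348 - 102906) = √(-125254) = I*√125254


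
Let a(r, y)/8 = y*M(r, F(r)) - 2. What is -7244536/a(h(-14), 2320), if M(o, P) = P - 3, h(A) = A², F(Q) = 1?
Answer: 905567/4642 ≈ 195.08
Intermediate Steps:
M(o, P) = -3 + P
a(r, y) = -16 - 16*y (a(r, y) = 8*(y*(-3 + 1) - 2) = 8*(y*(-2) - 2) = 8*(-2*y - 2) = 8*(-2 - 2*y) = -16 - 16*y)
-7244536/a(h(-14), 2320) = -7244536/(-16 - 16*2320) = -7244536/(-16 - 37120) = -7244536/(-37136) = -7244536*(-1/37136) = 905567/4642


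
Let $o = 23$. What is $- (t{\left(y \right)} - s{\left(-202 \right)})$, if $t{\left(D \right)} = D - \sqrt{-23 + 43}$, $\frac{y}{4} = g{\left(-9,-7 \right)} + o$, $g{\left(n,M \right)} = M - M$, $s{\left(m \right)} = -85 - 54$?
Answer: $-231 + 2 \sqrt{5} \approx -226.53$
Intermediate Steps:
$s{\left(m \right)} = -139$
$g{\left(n,M \right)} = 0$
$y = 92$ ($y = 4 \left(0 + 23\right) = 4 \cdot 23 = 92$)
$t{\left(D \right)} = D - 2 \sqrt{5}$ ($t{\left(D \right)} = D - \sqrt{20} = D - 2 \sqrt{5}$)
$- (t{\left(y \right)} - s{\left(-202 \right)}) = - (\left(92 - 2 \sqrt{5}\right) - -139) = - (\left(92 - 2 \sqrt{5}\right) + 139) = - (231 - 2 \sqrt{5}) = -231 + 2 \sqrt{5}$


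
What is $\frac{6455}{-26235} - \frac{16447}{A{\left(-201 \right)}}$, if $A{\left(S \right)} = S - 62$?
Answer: $\frac{85957876}{1379961} \approx 62.29$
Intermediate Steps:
$A{\left(S \right)} = -62 + S$ ($A{\left(S \right)} = S - 62 = -62 + S$)
$\frac{6455}{-26235} - \frac{16447}{A{\left(-201 \right)}} = \frac{6455}{-26235} - \frac{16447}{-62 - 201} = 6455 \left(- \frac{1}{26235}\right) - \frac{16447}{-263} = - \frac{1291}{5247} - - \frac{16447}{263} = - \frac{1291}{5247} + \frac{16447}{263} = \frac{85957876}{1379961}$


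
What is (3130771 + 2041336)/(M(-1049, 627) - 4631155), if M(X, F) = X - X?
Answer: -5172107/4631155 ≈ -1.1168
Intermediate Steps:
M(X, F) = 0
(3130771 + 2041336)/(M(-1049, 627) - 4631155) = (3130771 + 2041336)/(0 - 4631155) = 5172107/(-4631155) = 5172107*(-1/4631155) = -5172107/4631155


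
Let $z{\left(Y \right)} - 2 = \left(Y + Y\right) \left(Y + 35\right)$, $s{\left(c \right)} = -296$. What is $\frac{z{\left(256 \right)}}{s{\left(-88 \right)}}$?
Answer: $- \frac{74497}{148} \approx -503.36$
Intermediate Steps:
$z{\left(Y \right)} = 2 + 2 Y \left(35 + Y\right)$ ($z{\left(Y \right)} = 2 + \left(Y + Y\right) \left(Y + 35\right) = 2 + 2 Y \left(35 + Y\right)$)
$\frac{z{\left(256 \right)}}{s{\left(-88 \right)}} = \frac{2 + 2 \cdot 256^{2} + 70 \cdot 256}{-296} = \left(2 + 2 \cdot 65536 + 17920\right) \left(- \frac{1}{296}\right) = \left(2 + 131072 + 17920\right) \left(- \frac{1}{296}\right) = 148994 \left(- \frac{1}{296}\right) = - \frac{74497}{148}$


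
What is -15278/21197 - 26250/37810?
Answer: -113408243/80145857 ≈ -1.4150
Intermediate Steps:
-15278/21197 - 26250/37810 = -15278*1/21197 - 26250*1/37810 = -15278/21197 - 2625/3781 = -113408243/80145857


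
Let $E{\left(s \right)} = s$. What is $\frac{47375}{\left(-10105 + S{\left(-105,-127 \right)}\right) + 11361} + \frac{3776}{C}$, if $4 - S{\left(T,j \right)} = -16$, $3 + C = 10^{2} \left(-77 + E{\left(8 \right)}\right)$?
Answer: $\frac{5461211}{149292} \approx 36.581$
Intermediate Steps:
$C = -6903$ ($C = -3 + 10^{2} \left(-77 + 8\right) = -3 + 100 \left(-69\right) = -3 - 6900 = -6903$)
$S{\left(T,j \right)} = 20$ ($S{\left(T,j \right)} = 4 - -16 = 4 + 16 = 20$)
$\frac{47375}{\left(-10105 + S{\left(-105,-127 \right)}\right) + 11361} + \frac{3776}{C} = \frac{47375}{\left(-10105 + 20\right) + 11361} + \frac{3776}{-6903} = \frac{47375}{-10085 + 11361} + 3776 \left(- \frac{1}{6903}\right) = \frac{47375}{1276} - \frac{64}{117} = \frac{5461211}{149292}$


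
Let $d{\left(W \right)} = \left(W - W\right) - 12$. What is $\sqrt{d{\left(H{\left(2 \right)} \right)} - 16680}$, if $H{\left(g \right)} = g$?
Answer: $2 i \sqrt{4173} \approx 129.2 i$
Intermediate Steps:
$d{\left(W \right)} = -12$ ($d{\left(W \right)} = 0 - 12 = -12$)
$\sqrt{d{\left(H{\left(2 \right)} \right)} - 16680} = \sqrt{-12 - 16680} = \sqrt{-16692} = 2 i \sqrt{4173}$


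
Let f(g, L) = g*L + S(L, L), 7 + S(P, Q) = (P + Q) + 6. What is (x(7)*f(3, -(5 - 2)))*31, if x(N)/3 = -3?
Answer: 4464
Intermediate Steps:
x(N) = -9 (x(N) = 3*(-3) = -9)
S(P, Q) = -1 + P + Q (S(P, Q) = -7 + ((P + Q) + 6) = -7 + (6 + P + Q) = -1 + P + Q)
f(g, L) = -1 + 2*L + L*g (f(g, L) = g*L + (-1 + L + L) = L*g + (-1 + 2*L) = -1 + 2*L + L*g)
(x(7)*f(3, -(5 - 2)))*31 = -9*(-1 + 2*(-(5 - 2)) - (5 - 2)*3)*31 = -9*(-1 + 2*(-1*3) - 1*3*3)*31 = -9*(-1 + 2*(-3) - 3*3)*31 = -9*(-1 - 6 - 9)*31 = -9*(-16)*31 = 144*31 = 4464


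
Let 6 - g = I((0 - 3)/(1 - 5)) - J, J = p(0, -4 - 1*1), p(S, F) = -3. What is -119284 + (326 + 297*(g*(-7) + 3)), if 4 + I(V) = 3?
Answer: -126383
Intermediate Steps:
J = -3
I(V) = -1 (I(V) = -4 + 3 = -1)
g = 4 (g = 6 - (-1 - 1*(-3)) = 6 - (-1 + 3) = 6 - 1*2 = 6 - 2 = 4)
-119284 + (326 + 297*(g*(-7) + 3)) = -119284 + (326 + 297*(4*(-7) + 3)) = -119284 + (326 + 297*(-28 + 3)) = -119284 + (326 + 297*(-25)) = -119284 + (326 - 7425) = -119284 - 7099 = -126383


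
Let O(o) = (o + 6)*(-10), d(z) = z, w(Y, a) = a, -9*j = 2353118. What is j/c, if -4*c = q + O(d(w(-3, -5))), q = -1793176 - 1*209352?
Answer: -4706236/9011421 ≈ -0.52225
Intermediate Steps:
j = -2353118/9 (j = -1/9*2353118 = -2353118/9 ≈ -2.6146e+5)
q = -2002528 (q = -1793176 - 209352 = -2002528)
O(o) = -60 - 10*o (O(o) = (6 + o)*(-10) = -60 - 10*o)
c = 1001269/2 (c = -(-2002528 + (-60 - 10*(-5)))/4 = -(-2002528 + (-60 + 50))/4 = -(-2002528 - 10)/4 = -1/4*(-2002538) = 1001269/2 ≈ 5.0063e+5)
j/c = -2353118/(9*1001269/2) = -2353118/9*2/1001269 = -4706236/9011421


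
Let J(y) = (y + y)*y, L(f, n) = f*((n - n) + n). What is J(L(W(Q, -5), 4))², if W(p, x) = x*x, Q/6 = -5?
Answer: 400000000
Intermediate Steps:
Q = -30 (Q = 6*(-5) = -30)
W(p, x) = x²
L(f, n) = f*n (L(f, n) = f*(0 + n) = f*n)
J(y) = 2*y² (J(y) = (2*y)*y = 2*y²)
J(L(W(Q, -5), 4))² = (2*((-5)²*4)²)² = (2*(25*4)²)² = (2*100²)² = (2*10000)² = 20000² = 400000000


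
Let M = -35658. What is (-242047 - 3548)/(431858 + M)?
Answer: -7017/11320 ≈ -0.61988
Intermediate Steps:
(-242047 - 3548)/(431858 + M) = (-242047 - 3548)/(431858 - 35658) = -245595/396200 = -245595*1/396200 = -7017/11320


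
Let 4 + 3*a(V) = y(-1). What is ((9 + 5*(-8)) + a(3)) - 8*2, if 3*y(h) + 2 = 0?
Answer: -437/9 ≈ -48.556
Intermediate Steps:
y(h) = -2/3 (y(h) = -2/3 + (1/3)*0 = -2/3 + 0 = -2/3)
a(V) = -14/9 (a(V) = -4/3 + (1/3)*(-2/3) = -4/3 - 2/9 = -14/9)
((9 + 5*(-8)) + a(3)) - 8*2 = ((9 + 5*(-8)) - 14/9) - 8*2 = ((9 - 40) - 14/9) - 16 = (-31 - 14/9) - 16 = -293/9 - 16 = -437/9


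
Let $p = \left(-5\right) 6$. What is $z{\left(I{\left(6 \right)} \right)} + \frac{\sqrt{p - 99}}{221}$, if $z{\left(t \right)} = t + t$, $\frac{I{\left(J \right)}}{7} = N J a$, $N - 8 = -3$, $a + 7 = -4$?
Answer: $-4620 + \frac{i \sqrt{129}}{221} \approx -4620.0 + 0.051393 i$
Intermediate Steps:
$a = -11$ ($a = -7 - 4 = -11$)
$N = 5$ ($N = 8 - 3 = 5$)
$I{\left(J \right)} = - 385 J$ ($I{\left(J \right)} = 7 \cdot 5 J \left(-11\right) = 7 \left(- 55 J\right) = - 385 J$)
$p = -30$
$z{\left(t \right)} = 2 t$
$z{\left(I{\left(6 \right)} \right)} + \frac{\sqrt{p - 99}}{221} = 2 \left(\left(-385\right) 6\right) + \frac{\sqrt{-30 - 99}}{221} = 2 \left(-2310\right) + \sqrt{-129} \cdot \frac{1}{221} = -4620 + i \sqrt{129} \cdot \frac{1}{221} = -4620 + \frac{i \sqrt{129}}{221}$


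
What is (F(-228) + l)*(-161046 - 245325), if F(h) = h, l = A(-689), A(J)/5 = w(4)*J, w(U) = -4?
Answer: -5507139792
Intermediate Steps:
A(J) = -20*J (A(J) = 5*(-4*J) = -20*J)
l = 13780 (l = -20*(-689) = 13780)
(F(-228) + l)*(-161046 - 245325) = (-228 + 13780)*(-161046 - 245325) = 13552*(-406371) = -5507139792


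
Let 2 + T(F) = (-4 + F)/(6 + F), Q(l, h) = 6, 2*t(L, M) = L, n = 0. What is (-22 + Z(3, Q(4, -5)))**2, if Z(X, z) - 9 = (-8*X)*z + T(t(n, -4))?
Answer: 229441/9 ≈ 25493.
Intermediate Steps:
t(L, M) = L/2
T(F) = -2 + (-4 + F)/(6 + F)
Z(X, z) = 19/3 - 8*X*z (Z(X, z) = 9 + ((-8*X)*z + (-16 - 0/2)/(6 + (1/2)*0)) = 9 + (-8*X*z + (-16 - 1*0)/(6 + 0)) = 9 + (-8*X*z + (-16 + 0)/6) = 9 + (-8*X*z + (1/6)*(-16)) = 9 + (-8*X*z - 8/3) = 9 + (-8/3 - 8*X*z) = 19/3 - 8*X*z)
(-22 + Z(3, Q(4, -5)))**2 = (-22 + (19/3 - 8*3*6))**2 = (-22 + (19/3 - 144))**2 = (-22 - 413/3)**2 = (-479/3)**2 = 229441/9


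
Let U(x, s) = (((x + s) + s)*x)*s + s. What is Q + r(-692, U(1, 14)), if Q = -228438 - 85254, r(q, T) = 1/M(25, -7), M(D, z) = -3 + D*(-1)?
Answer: -8783377/28 ≈ -3.1369e+5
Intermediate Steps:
M(D, z) = -3 - D
U(x, s) = s + s*x*(x + 2*s) (U(x, s) = (((s + x) + s)*x)*s + s = ((x + 2*s)*x)*s + s = (x*(x + 2*s))*s + s = s*x*(x + 2*s) + s = s + s*x*(x + 2*s))
r(q, T) = -1/28 (r(q, T) = 1/(-3 - 1*25) = 1/(-3 - 25) = 1/(-28) = -1/28)
Q = -313692
Q + r(-692, U(1, 14)) = -313692 - 1/28 = -8783377/28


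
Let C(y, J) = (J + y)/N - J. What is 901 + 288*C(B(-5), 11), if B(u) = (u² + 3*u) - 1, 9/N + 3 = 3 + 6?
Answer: 1573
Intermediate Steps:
N = 3/2 (N = 9/(-3 + (3 + 6)) = 9/(-3 + 9) = 9/6 = 9*(⅙) = 3/2 ≈ 1.5000)
B(u) = -1 + u² + 3*u
C(y, J) = -J/3 + 2*y/3 (C(y, J) = (J + y)/(3/2) - J = (J + y)*(⅔) - J = (2*J/3 + 2*y/3) - J = -J/3 + 2*y/3)
901 + 288*C(B(-5), 11) = 901 + 288*(-⅓*11 + 2*(-1 + (-5)² + 3*(-5))/3) = 901 + 288*(-11/3 + 2*(-1 + 25 - 15)/3) = 901 + 288*(-11/3 + (⅔)*9) = 901 + 288*(-11/3 + 6) = 901 + 288*(7/3) = 901 + 672 = 1573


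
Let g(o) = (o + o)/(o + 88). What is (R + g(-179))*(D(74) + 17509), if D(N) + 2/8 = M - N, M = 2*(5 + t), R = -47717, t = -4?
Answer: -302833732083/364 ≈ -8.3196e+8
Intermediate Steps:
g(o) = 2*o/(88 + o) (g(o) = (2*o)/(88 + o) = 2*o/(88 + o))
M = 2 (M = 2*(5 - 4) = 2*1 = 2)
D(N) = 7/4 - N (D(N) = -¼ + (2 - N) = 7/4 - N)
(R + g(-179))*(D(74) + 17509) = (-47717 + 2*(-179)/(88 - 179))*((7/4 - 1*74) + 17509) = (-47717 + 2*(-179)/(-91))*((7/4 - 74) + 17509) = (-47717 + 2*(-179)*(-1/91))*(-289/4 + 17509) = (-47717 + 358/91)*(69747/4) = -4341889/91*69747/4 = -302833732083/364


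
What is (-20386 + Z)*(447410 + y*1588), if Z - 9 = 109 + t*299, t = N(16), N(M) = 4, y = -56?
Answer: -6836968704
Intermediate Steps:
t = 4
Z = 1314 (Z = 9 + (109 + 4*299) = 9 + (109 + 1196) = 9 + 1305 = 1314)
(-20386 + Z)*(447410 + y*1588) = (-20386 + 1314)*(447410 - 56*1588) = -19072*(447410 - 88928) = -19072*358482 = -6836968704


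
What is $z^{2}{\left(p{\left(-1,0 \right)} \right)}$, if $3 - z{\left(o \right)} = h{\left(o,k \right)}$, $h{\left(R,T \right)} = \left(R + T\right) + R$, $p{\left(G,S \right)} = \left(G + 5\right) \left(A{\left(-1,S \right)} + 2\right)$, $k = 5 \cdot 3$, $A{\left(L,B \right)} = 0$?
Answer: $784$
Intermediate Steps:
$k = 15$
$p{\left(G,S \right)} = 10 + 2 G$ ($p{\left(G,S \right)} = \left(G + 5\right) \left(0 + 2\right) = \left(5 + G\right) 2 = 10 + 2 G$)
$h{\left(R,T \right)} = T + 2 R$
$z{\left(o \right)} = -12 - 2 o$ ($z{\left(o \right)} = 3 - \left(15 + 2 o\right) = -12 - 2 o$)
$z^{2}{\left(p{\left(-1,0 \right)} \right)} = \left(-12 - 2 \left(10 + 2 \left(-1\right)\right)\right)^{2} = \left(-12 - 2 \left(10 - 2\right)\right)^{2} = \left(-12 - 16\right)^{2} = \left(-28\right)^{2} = 784$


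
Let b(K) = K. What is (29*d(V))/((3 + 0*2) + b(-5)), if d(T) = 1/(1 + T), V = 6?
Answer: -29/14 ≈ -2.0714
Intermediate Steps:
(29*d(V))/((3 + 0*2) + b(-5)) = (29/(1 + 6))/((3 + 0*2) - 5) = (29/7)/((3 + 0) - 5) = (29*(1/7))/(3 - 5) = (29/7)/(-2) = (29/7)*(-1/2) = -29/14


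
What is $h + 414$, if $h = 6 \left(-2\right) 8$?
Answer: $318$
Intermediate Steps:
$h = -96$ ($h = \left(-12\right) 8 = -96$)
$h + 414 = -96 + 414 = 318$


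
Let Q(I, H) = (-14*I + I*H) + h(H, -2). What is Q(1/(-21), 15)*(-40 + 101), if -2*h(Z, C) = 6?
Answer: -3904/21 ≈ -185.90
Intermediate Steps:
h(Z, C) = -3 (h(Z, C) = -½*6 = -3)
Q(I, H) = -3 - 14*I + H*I (Q(I, H) = (-14*I + I*H) - 3 = (-14*I + H*I) - 3 = -3 - 14*I + H*I)
Q(1/(-21), 15)*(-40 + 101) = (-3 - 14/(-21) + 15/(-21))*(-40 + 101) = (-3 - 14*(-1/21) + 15*(-1/21))*61 = (-3 + ⅔ - 5/7)*61 = -64/21*61 = -3904/21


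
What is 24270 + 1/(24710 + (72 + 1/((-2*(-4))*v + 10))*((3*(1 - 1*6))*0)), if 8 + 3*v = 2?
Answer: 599711701/24710 ≈ 24270.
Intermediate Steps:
v = -2 (v = -8/3 + (⅓)*2 = -8/3 + ⅔ = -2)
24270 + 1/(24710 + (72 + 1/((-2*(-4))*v + 10))*((3*(1 - 1*6))*0)) = 24270 + 1/(24710 + (72 + 1/(-2*(-4)*(-2) + 10))*((3*(1 - 1*6))*0)) = 24270 + 1/(24710 + (72 + 1/(8*(-2) + 10))*((3*(1 - 6))*0)) = 24270 + 1/(24710 + (72 + 1/(-16 + 10))*((3*(-5))*0)) = 24270 + 1/(24710 + (72 + 1/(-6))*(-15*0)) = 24270 + 1/(24710 + (72 - ⅙)*0) = 24270 + 1/(24710 + (431/6)*0) = 24270 + 1/(24710 + 0) = 24270 + 1/24710 = 599711701/24710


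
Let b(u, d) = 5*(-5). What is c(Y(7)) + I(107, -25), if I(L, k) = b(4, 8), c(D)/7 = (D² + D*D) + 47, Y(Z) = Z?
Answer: 990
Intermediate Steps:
b(u, d) = -25
c(D) = 329 + 14*D² (c(D) = 7*((D² + D*D) + 47) = 7*((D² + D²) + 47) = 7*(2*D² + 47) = 7*(47 + 2*D²) = 329 + 14*D²)
I(L, k) = -25
c(Y(7)) + I(107, -25) = (329 + 14*7²) - 25 = (329 + 14*49) - 25 = (329 + 686) - 25 = 1015 - 25 = 990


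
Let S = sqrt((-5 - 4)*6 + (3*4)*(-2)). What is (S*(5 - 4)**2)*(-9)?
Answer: -9*I*sqrt(78) ≈ -79.486*I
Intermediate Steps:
S = I*sqrt(78) (S = sqrt(-9*6 + 12*(-2)) = sqrt(-54 - 24) = sqrt(-78) = I*sqrt(78) ≈ 8.8318*I)
(S*(5 - 4)**2)*(-9) = ((I*sqrt(78))*(5 - 4)**2)*(-9) = ((I*sqrt(78))*1**2)*(-9) = ((I*sqrt(78))*1)*(-9) = (I*sqrt(78))*(-9) = -9*I*sqrt(78)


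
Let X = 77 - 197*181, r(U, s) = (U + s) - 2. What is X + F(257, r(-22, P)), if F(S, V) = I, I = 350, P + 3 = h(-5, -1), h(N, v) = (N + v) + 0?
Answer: -35230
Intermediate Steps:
h(N, v) = N + v
P = -9 (P = -3 + (-5 - 1) = -3 - 6 = -9)
r(U, s) = -2 + U + s
F(S, V) = 350
X = -35580 (X = 77 - 35657 = -35580)
X + F(257, r(-22, P)) = -35580 + 350 = -35230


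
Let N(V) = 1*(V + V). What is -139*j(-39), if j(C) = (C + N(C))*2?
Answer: 32526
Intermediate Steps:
N(V) = 2*V (N(V) = 1*(2*V) = 2*V)
j(C) = 6*C (j(C) = (C + 2*C)*2 = (3*C)*2 = 6*C)
-139*j(-39) = -834*(-39) = -139*(-234) = 32526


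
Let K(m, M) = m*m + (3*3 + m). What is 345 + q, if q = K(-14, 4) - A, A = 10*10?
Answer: 436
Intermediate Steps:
K(m, M) = 9 + m + m² (K(m, M) = m² + (9 + m) = 9 + m + m²)
A = 100
q = 91 (q = (9 - 14 + (-14)²) - 1*100 = (9 - 14 + 196) - 100 = 191 - 100 = 91)
345 + q = 345 + 91 = 436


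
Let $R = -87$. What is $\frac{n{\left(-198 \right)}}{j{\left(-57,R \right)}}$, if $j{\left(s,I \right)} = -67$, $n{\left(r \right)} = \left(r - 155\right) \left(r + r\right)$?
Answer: $- \frac{139788}{67} \approx -2086.4$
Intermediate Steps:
$n{\left(r \right)} = 2 r \left(-155 + r\right)$ ($n{\left(r \right)} = \left(-155 + r\right) 2 r = 2 r \left(-155 + r\right)$)
$\frac{n{\left(-198 \right)}}{j{\left(-57,R \right)}} = \frac{2 \left(-198\right) \left(-155 - 198\right)}{-67} = 2 \left(-198\right) \left(-353\right) \left(- \frac{1}{67}\right) = 139788 \left(- \frac{1}{67}\right) = - \frac{139788}{67}$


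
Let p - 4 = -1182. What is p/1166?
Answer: -589/583 ≈ -1.0103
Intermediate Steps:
p = -1178 (p = 4 - 1182 = -1178)
p/1166 = -1178/1166 = -1178*1/1166 = -589/583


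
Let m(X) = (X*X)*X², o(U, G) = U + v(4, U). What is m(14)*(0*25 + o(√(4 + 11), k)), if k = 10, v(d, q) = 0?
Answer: 38416*√15 ≈ 1.4878e+5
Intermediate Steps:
o(U, G) = U (o(U, G) = U + 0 = U)
m(X) = X⁴ (m(X) = X²*X² = X⁴)
m(14)*(0*25 + o(√(4 + 11), k)) = 14⁴*(0*25 + √(4 + 11)) = 38416*(0 + √15) = 38416*√15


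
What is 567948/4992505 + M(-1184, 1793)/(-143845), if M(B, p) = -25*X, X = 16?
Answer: 16738696412/143629376345 ≈ 0.11654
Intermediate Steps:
M(B, p) = -400 (M(B, p) = -25*16 = -400)
567948/4992505 + M(-1184, 1793)/(-143845) = 567948/4992505 - 400/(-143845) = 567948*(1/4992505) - 400*(-1/143845) = 567948/4992505 + 80/28769 = 16738696412/143629376345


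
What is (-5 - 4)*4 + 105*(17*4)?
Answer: 7104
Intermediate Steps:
(-5 - 4)*4 + 105*(17*4) = -9*4 + 105*68 = -36 + 7140 = 7104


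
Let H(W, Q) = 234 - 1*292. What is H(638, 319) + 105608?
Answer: 105550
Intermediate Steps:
H(W, Q) = -58 (H(W, Q) = 234 - 292 = -58)
H(638, 319) + 105608 = -58 + 105608 = 105550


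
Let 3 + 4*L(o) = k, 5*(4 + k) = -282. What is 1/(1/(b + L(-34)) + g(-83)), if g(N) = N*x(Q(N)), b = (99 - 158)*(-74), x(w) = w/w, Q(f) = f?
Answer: -87003/7221229 ≈ -0.012048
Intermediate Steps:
x(w) = 1
k = -302/5 (k = -4 + (⅕)*(-282) = -4 - 282/5 = -302/5 ≈ -60.400)
L(o) = -317/20 (L(o) = -¾ + (¼)*(-302/5) = -¾ - 151/10 = -317/20)
b = 4366 (b = -59*(-74) = 4366)
g(N) = N (g(N) = N*1 = N)
1/(1/(b + L(-34)) + g(-83)) = 1/(1/(4366 - 317/20) - 83) = 1/(1/(87003/20) - 83) = 1/(20/87003 - 83) = 1/(-7221229/87003) = -87003/7221229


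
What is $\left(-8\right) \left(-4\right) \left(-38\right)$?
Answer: $-1216$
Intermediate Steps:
$\left(-8\right) \left(-4\right) \left(-38\right) = 32 \left(-38\right) = -1216$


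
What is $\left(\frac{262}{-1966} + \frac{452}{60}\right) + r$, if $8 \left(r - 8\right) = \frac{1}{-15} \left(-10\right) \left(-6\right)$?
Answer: $\frac{439403}{29490} \approx 14.9$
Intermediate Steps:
$r = \frac{15}{2}$ ($r = 8 + \frac{\frac{1}{-15} \left(-10\right) \left(-6\right)}{8} = 8 + \frac{\left(- \frac{1}{15}\right) \left(-10\right) \left(-6\right)}{8} = 8 + \frac{\frac{2}{3} \left(-6\right)}{8} = 8 + \frac{1}{8} \left(-4\right) = 8 - \frac{1}{2} = \frac{15}{2} \approx 7.5$)
$\left(\frac{262}{-1966} + \frac{452}{60}\right) + r = \left(\frac{262}{-1966} + \frac{452}{60}\right) + \frac{15}{2} = \left(262 \left(- \frac{1}{1966}\right) + 452 \cdot \frac{1}{60}\right) + \frac{15}{2} = \left(- \frac{131}{983} + \frac{113}{15}\right) + \frac{15}{2} = \frac{109114}{14745} + \frac{15}{2} = \frac{439403}{29490}$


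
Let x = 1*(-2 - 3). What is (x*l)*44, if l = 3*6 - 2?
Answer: -3520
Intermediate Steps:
l = 16 (l = 18 - 2 = 16)
x = -5 (x = 1*(-5) = -5)
(x*l)*44 = -5*16*44 = -80*44 = -3520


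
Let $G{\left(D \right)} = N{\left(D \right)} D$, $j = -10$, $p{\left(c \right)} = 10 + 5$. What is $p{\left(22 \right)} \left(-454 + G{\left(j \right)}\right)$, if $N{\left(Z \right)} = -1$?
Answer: $-6660$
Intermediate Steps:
$p{\left(c \right)} = 15$
$G{\left(D \right)} = - D$
$p{\left(22 \right)} \left(-454 + G{\left(j \right)}\right) = 15 \left(-454 - -10\right) = 15 \left(-454 + 10\right) = 15 \left(-444\right) = -6660$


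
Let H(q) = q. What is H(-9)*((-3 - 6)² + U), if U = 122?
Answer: -1827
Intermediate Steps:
H(-9)*((-3 - 6)² + U) = -9*((-3 - 6)² + 122) = -9*((-9)² + 122) = -9*(81 + 122) = -9*203 = -1827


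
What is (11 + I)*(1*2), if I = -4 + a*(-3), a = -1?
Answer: 20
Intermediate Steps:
I = -1 (I = -4 - 1*(-3) = -4 + 3 = -1)
(11 + I)*(1*2) = (11 - 1)*(1*2) = 10*2 = 20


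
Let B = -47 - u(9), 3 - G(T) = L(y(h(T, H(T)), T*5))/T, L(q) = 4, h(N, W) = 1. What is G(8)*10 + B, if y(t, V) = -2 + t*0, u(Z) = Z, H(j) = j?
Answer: -31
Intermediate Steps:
y(t, V) = -2 (y(t, V) = -2 + 0 = -2)
G(T) = 3 - 4/T
B = -56 (B = -47 - 1*9 = -47 - 9 = -56)
G(8)*10 + B = (3 - 4/8)*10 - 56 = (3 - 4*⅛)*10 - 56 = (3 - ½)*10 - 56 = (5/2)*10 - 56 = 25 - 56 = -31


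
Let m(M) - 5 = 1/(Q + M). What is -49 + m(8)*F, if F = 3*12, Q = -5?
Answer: 143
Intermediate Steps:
F = 36
m(M) = 5 + 1/(-5 + M)
-49 + m(8)*F = -49 + ((-24 + 5*8)/(-5 + 8))*36 = -49 + ((-24 + 40)/3)*36 = -49 + ((1/3)*16)*36 = -49 + (16/3)*36 = -49 + 192 = 143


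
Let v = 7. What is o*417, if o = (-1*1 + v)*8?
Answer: 20016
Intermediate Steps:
o = 48 (o = (-1*1 + 7)*8 = (-1 + 7)*8 = 6*8 = 48)
o*417 = 48*417 = 20016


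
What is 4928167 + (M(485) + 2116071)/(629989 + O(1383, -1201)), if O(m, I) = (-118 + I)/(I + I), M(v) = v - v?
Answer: 7457479365446341/1513234897 ≈ 4.9282e+6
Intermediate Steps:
M(v) = 0
O(m, I) = (-118 + I)/(2*I) (O(m, I) = (-118 + I)/((2*I)) = (-118 + I)*(1/(2*I)) = (-118 + I)/(2*I))
4928167 + (M(485) + 2116071)/(629989 + O(1383, -1201)) = 4928167 + (0 + 2116071)/(629989 + (½)*(-118 - 1201)/(-1201)) = 4928167 + 2116071/(629989 + (½)*(-1/1201)*(-1319)) = 4928167 + 2116071/(629989 + 1319/2402) = 4928167 + 2116071/(1513234897/2402) = 4928167 + 2116071*(2402/1513234897) = 4928167 + 5082802542/1513234897 = 7457479365446341/1513234897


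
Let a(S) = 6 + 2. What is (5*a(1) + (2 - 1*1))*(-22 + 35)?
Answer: 533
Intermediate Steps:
a(S) = 8
(5*a(1) + (2 - 1*1))*(-22 + 35) = (5*8 + (2 - 1*1))*(-22 + 35) = (40 + (2 - 1))*13 = (40 + 1)*13 = 41*13 = 533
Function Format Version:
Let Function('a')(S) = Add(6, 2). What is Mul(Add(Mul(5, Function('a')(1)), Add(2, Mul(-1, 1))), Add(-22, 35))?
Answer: 533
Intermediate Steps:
Function('a')(S) = 8
Mul(Add(Mul(5, Function('a')(1)), Add(2, Mul(-1, 1))), Add(-22, 35)) = Mul(Add(Mul(5, 8), Add(2, Mul(-1, 1))), Add(-22, 35)) = Mul(Add(40, Add(2, -1)), 13) = Mul(Add(40, 1), 13) = Mul(41, 13) = 533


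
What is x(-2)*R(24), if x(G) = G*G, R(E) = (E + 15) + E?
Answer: 252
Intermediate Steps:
R(E) = 15 + 2*E (R(E) = (15 + E) + E = 15 + 2*E)
x(G) = G²
x(-2)*R(24) = (-2)²*(15 + 2*24) = 4*(15 + 48) = 4*63 = 252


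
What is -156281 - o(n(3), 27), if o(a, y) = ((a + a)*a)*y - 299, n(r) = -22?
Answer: -182118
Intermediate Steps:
o(a, y) = -299 + 2*y*a² (o(a, y) = ((2*a)*a)*y - 299 = (2*a²)*y - 299 = 2*y*a² - 299 = -299 + 2*y*a²)
-156281 - o(n(3), 27) = -156281 - (-299 + 2*27*(-22)²) = -156281 - (-299 + 2*27*484) = -156281 - (-299 + 26136) = -156281 - 1*25837 = -156281 - 25837 = -182118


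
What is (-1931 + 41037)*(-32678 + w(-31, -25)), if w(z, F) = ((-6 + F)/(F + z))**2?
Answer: -2003737610591/1568 ≈ -1.2779e+9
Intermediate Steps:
w(z, F) = (-6 + F)**2/(F + z)**2 (w(z, F) = ((-6 + F)/(F + z))**2 = (-6 + F)**2/(F + z)**2)
(-1931 + 41037)*(-32678 + w(-31, -25)) = (-1931 + 41037)*(-32678 + (-6 - 25)**2/(-25 - 31)**2) = 39106*(-32678 + (-31)**2/(-56)**2) = 39106*(-32678 + 961*(1/3136)) = 39106*(-32678 + 961/3136) = 39106*(-102477247/3136) = -2003737610591/1568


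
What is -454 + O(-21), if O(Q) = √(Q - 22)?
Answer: -454 + I*√43 ≈ -454.0 + 6.5574*I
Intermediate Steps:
O(Q) = √(-22 + Q)
-454 + O(-21) = -454 + √(-22 - 21) = -454 + √(-43) = -454 + I*√43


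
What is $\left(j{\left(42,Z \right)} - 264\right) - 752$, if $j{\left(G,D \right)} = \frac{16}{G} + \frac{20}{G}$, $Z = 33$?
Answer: $- \frac{7106}{7} \approx -1015.1$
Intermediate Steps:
$j{\left(G,D \right)} = \frac{36}{G}$
$\left(j{\left(42,Z \right)} - 264\right) - 752 = \left(\frac{36}{42} - 264\right) - 752 = \left(36 \cdot \frac{1}{42} - 264\right) - 752 = \left(\frac{6}{7} - 264\right) - 752 = - \frac{1842}{7} - 752 = - \frac{7106}{7}$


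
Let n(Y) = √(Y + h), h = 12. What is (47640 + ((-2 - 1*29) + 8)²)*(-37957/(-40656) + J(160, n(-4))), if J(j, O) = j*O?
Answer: 166213703/3696 + 15414080*√2 ≈ 2.1844e+7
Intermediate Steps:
n(Y) = √(12 + Y) (n(Y) = √(Y + 12) = √(12 + Y))
J(j, O) = O*j
(47640 + ((-2 - 1*29) + 8)²)*(-37957/(-40656) + J(160, n(-4))) = (47640 + ((-2 - 1*29) + 8)²)*(-37957/(-40656) + √(12 - 4)*160) = (47640 + ((-2 - 29) + 8)²)*(-37957*(-1/40656) + √8*160) = (47640 + (-31 + 8)²)*(37957/40656 + (2*√2)*160) = (47640 + (-23)²)*(37957/40656 + 320*√2) = (47640 + 529)*(37957/40656 + 320*√2) = 48169*(37957/40656 + 320*√2) = 166213703/3696 + 15414080*√2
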